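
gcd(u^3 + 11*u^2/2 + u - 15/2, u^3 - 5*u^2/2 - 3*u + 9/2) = u^2 + u/2 - 3/2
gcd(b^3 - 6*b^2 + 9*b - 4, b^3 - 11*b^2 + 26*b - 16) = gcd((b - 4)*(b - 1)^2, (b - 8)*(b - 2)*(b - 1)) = b - 1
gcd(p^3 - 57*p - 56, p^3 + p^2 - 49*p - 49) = p^2 + 8*p + 7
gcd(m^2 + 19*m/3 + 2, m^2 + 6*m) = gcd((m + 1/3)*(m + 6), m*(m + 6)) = m + 6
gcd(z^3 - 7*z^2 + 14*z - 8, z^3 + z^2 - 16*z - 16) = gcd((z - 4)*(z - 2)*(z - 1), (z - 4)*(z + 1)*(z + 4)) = z - 4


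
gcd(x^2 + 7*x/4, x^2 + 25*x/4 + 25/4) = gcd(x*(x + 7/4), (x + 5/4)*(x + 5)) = 1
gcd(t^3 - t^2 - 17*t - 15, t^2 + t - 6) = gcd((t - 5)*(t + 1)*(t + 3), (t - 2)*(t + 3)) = t + 3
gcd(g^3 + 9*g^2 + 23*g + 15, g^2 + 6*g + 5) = g^2 + 6*g + 5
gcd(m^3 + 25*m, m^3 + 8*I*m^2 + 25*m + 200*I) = m^2 + 25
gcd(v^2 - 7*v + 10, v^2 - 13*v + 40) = v - 5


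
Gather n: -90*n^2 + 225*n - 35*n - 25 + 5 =-90*n^2 + 190*n - 20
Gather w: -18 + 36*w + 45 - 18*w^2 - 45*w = -18*w^2 - 9*w + 27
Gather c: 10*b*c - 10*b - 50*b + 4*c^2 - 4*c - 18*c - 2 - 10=-60*b + 4*c^2 + c*(10*b - 22) - 12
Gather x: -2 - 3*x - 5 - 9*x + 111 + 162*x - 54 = 150*x + 50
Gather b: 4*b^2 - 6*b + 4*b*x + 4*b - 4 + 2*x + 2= 4*b^2 + b*(4*x - 2) + 2*x - 2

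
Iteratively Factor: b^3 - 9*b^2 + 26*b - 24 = (b - 4)*(b^2 - 5*b + 6) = (b - 4)*(b - 3)*(b - 2)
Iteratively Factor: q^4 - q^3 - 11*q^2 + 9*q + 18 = (q - 3)*(q^3 + 2*q^2 - 5*q - 6) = (q - 3)*(q + 3)*(q^2 - q - 2) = (q - 3)*(q + 1)*(q + 3)*(q - 2)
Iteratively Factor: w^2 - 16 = (w + 4)*(w - 4)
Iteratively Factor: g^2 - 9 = (g + 3)*(g - 3)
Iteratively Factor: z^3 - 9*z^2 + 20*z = (z - 5)*(z^2 - 4*z) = z*(z - 5)*(z - 4)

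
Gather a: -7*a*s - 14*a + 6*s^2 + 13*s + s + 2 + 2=a*(-7*s - 14) + 6*s^2 + 14*s + 4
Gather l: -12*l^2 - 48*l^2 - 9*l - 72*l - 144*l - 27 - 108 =-60*l^2 - 225*l - 135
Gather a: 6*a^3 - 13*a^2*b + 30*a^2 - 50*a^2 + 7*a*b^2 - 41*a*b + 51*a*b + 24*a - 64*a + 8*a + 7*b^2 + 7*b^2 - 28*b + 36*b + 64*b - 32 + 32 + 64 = 6*a^3 + a^2*(-13*b - 20) + a*(7*b^2 + 10*b - 32) + 14*b^2 + 72*b + 64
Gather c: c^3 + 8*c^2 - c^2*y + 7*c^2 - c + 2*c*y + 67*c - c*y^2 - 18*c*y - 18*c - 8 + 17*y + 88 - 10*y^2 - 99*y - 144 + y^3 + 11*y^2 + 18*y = c^3 + c^2*(15 - y) + c*(-y^2 - 16*y + 48) + y^3 + y^2 - 64*y - 64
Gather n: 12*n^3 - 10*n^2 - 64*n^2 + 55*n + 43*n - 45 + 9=12*n^3 - 74*n^2 + 98*n - 36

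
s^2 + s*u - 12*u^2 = (s - 3*u)*(s + 4*u)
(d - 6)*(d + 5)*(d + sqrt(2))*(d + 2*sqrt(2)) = d^4 - d^3 + 3*sqrt(2)*d^3 - 26*d^2 - 3*sqrt(2)*d^2 - 90*sqrt(2)*d - 4*d - 120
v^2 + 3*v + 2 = (v + 1)*(v + 2)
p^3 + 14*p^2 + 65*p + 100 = (p + 4)*(p + 5)^2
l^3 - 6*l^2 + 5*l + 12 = (l - 4)*(l - 3)*(l + 1)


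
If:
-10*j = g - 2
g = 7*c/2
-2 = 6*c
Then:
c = -1/3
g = -7/6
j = 19/60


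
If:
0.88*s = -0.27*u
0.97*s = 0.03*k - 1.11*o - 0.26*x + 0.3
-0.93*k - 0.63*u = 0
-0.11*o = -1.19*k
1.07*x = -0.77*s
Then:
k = 0.02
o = 0.26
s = 0.01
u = -0.04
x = -0.01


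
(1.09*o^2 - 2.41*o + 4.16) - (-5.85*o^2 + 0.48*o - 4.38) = 6.94*o^2 - 2.89*o + 8.54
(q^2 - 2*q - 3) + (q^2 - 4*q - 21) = 2*q^2 - 6*q - 24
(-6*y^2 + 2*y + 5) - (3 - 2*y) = -6*y^2 + 4*y + 2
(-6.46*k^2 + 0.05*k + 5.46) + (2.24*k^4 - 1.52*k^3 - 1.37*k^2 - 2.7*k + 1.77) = 2.24*k^4 - 1.52*k^3 - 7.83*k^2 - 2.65*k + 7.23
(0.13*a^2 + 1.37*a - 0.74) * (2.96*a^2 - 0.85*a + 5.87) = 0.3848*a^4 + 3.9447*a^3 - 2.5918*a^2 + 8.6709*a - 4.3438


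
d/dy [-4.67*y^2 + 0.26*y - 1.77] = 0.26 - 9.34*y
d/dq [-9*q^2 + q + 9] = 1 - 18*q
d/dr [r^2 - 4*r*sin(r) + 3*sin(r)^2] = -4*r*cos(r) + 2*r - 4*sin(r) + 3*sin(2*r)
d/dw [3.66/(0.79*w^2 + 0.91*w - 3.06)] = (-5.7828*w - 3.3306)/(0.79*w^2 + 0.91*w - 3.06)^2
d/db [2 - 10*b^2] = -20*b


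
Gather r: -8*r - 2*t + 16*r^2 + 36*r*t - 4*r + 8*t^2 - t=16*r^2 + r*(36*t - 12) + 8*t^2 - 3*t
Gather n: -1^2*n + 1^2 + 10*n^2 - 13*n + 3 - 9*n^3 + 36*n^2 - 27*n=-9*n^3 + 46*n^2 - 41*n + 4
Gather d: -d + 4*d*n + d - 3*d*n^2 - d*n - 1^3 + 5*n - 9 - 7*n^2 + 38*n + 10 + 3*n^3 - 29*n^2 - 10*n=d*(-3*n^2 + 3*n) + 3*n^3 - 36*n^2 + 33*n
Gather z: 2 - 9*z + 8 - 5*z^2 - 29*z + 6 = -5*z^2 - 38*z + 16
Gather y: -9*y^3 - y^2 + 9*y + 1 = -9*y^3 - y^2 + 9*y + 1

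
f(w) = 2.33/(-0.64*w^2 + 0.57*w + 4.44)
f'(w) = 2.33*(1.28*w - 0.57)/(-0.64*w^2 + 0.57*w + 4.44)^2 = (2.9824*w - 1.3281)/(-0.64*w^2 + 0.57*w + 4.44)^2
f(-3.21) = -0.58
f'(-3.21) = -0.69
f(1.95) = 0.75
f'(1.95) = 0.46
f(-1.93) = 2.44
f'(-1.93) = -7.75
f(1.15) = 0.55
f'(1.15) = 0.12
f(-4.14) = -0.26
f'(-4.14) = -0.17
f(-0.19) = 0.54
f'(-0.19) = -0.10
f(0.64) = 0.51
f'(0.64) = 0.03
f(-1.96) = 2.70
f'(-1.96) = -9.61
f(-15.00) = -0.02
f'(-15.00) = -0.00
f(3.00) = 5.97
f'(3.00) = 50.09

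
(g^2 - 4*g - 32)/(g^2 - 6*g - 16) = (g + 4)/(g + 2)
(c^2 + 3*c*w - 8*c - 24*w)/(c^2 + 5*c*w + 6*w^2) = (c - 8)/(c + 2*w)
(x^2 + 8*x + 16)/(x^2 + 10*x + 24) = (x + 4)/(x + 6)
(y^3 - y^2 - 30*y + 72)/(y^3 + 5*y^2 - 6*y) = (y^2 - 7*y + 12)/(y*(y - 1))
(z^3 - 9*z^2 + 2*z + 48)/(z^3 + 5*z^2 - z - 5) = (z^3 - 9*z^2 + 2*z + 48)/(z^3 + 5*z^2 - z - 5)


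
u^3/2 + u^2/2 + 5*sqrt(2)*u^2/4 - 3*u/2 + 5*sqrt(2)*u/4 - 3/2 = (u/2 + 1/2)*(u - sqrt(2)/2)*(u + 3*sqrt(2))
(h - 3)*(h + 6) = h^2 + 3*h - 18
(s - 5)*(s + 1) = s^2 - 4*s - 5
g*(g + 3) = g^2 + 3*g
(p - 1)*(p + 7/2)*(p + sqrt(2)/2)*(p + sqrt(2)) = p^4 + 3*sqrt(2)*p^3/2 + 5*p^3/2 - 5*p^2/2 + 15*sqrt(2)*p^2/4 - 21*sqrt(2)*p/4 + 5*p/2 - 7/2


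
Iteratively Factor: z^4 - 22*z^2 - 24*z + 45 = (z + 3)*(z^3 - 3*z^2 - 13*z + 15) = (z - 1)*(z + 3)*(z^2 - 2*z - 15) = (z - 1)*(z + 3)^2*(z - 5)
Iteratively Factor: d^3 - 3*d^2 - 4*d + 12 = (d - 2)*(d^2 - d - 6) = (d - 2)*(d + 2)*(d - 3)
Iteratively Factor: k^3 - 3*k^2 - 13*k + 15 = (k + 3)*(k^2 - 6*k + 5) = (k - 5)*(k + 3)*(k - 1)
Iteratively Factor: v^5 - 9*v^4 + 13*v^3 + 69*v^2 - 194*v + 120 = (v - 4)*(v^4 - 5*v^3 - 7*v^2 + 41*v - 30) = (v - 4)*(v - 1)*(v^3 - 4*v^2 - 11*v + 30) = (v - 4)*(v - 2)*(v - 1)*(v^2 - 2*v - 15) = (v - 4)*(v - 2)*(v - 1)*(v + 3)*(v - 5)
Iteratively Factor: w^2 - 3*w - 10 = (w - 5)*(w + 2)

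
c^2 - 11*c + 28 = (c - 7)*(c - 4)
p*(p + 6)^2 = p^3 + 12*p^2 + 36*p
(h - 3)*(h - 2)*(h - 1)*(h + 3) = h^4 - 3*h^3 - 7*h^2 + 27*h - 18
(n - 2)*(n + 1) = n^2 - n - 2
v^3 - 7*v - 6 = (v - 3)*(v + 1)*(v + 2)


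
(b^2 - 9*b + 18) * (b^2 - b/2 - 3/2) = b^4 - 19*b^3/2 + 21*b^2 + 9*b/2 - 27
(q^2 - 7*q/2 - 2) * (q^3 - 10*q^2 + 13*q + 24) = q^5 - 27*q^4/2 + 46*q^3 - 3*q^2/2 - 110*q - 48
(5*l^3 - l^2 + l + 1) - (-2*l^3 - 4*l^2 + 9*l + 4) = 7*l^3 + 3*l^2 - 8*l - 3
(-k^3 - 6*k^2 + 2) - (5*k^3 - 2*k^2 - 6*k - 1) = -6*k^3 - 4*k^2 + 6*k + 3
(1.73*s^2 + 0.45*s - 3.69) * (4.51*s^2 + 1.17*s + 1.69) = 7.8023*s^4 + 4.0536*s^3 - 13.1917*s^2 - 3.5568*s - 6.2361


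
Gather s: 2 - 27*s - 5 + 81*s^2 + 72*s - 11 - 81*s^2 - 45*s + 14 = 0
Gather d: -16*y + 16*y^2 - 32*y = 16*y^2 - 48*y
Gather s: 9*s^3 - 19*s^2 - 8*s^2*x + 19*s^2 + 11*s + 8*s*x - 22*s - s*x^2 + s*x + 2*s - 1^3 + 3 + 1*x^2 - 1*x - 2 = 9*s^3 - 8*s^2*x + s*(-x^2 + 9*x - 9) + x^2 - x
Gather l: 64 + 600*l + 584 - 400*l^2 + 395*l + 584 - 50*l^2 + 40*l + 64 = -450*l^2 + 1035*l + 1296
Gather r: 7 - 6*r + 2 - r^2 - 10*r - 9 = -r^2 - 16*r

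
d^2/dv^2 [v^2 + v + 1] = 2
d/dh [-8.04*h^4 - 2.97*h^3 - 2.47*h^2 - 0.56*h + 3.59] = -32.16*h^3 - 8.91*h^2 - 4.94*h - 0.56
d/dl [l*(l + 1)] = 2*l + 1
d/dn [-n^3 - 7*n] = -3*n^2 - 7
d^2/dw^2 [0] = 0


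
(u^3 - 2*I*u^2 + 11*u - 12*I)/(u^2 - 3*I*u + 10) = (u^3 - 2*I*u^2 + 11*u - 12*I)/(u^2 - 3*I*u + 10)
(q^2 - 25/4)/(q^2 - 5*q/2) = (q + 5/2)/q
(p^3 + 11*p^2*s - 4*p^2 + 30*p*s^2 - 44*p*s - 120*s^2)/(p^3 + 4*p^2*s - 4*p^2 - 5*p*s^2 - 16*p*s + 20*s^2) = (p + 6*s)/(p - s)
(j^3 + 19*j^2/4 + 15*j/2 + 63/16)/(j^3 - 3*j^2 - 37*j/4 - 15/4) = (8*j^2 + 26*j + 21)/(4*(2*j^2 - 9*j - 5))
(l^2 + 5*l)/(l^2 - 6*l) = (l + 5)/(l - 6)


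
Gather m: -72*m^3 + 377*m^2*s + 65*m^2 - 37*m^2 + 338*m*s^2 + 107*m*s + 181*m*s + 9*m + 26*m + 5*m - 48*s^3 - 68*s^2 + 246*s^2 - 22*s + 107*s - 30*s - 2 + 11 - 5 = -72*m^3 + m^2*(377*s + 28) + m*(338*s^2 + 288*s + 40) - 48*s^3 + 178*s^2 + 55*s + 4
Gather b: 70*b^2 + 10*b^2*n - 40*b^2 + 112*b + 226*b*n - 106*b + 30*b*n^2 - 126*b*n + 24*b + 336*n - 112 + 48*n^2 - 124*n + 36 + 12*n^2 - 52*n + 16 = b^2*(10*n + 30) + b*(30*n^2 + 100*n + 30) + 60*n^2 + 160*n - 60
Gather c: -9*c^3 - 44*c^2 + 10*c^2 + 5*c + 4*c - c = -9*c^3 - 34*c^2 + 8*c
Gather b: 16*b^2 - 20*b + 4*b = 16*b^2 - 16*b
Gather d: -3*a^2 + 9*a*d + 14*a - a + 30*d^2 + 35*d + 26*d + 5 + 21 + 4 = -3*a^2 + 13*a + 30*d^2 + d*(9*a + 61) + 30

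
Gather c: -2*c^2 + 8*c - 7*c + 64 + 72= -2*c^2 + c + 136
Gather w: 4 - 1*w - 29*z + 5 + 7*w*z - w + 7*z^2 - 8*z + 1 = w*(7*z - 2) + 7*z^2 - 37*z + 10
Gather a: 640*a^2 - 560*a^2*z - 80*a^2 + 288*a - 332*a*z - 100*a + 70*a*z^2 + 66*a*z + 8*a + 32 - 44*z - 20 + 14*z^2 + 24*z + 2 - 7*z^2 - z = a^2*(560 - 560*z) + a*(70*z^2 - 266*z + 196) + 7*z^2 - 21*z + 14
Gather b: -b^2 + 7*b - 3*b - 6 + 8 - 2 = -b^2 + 4*b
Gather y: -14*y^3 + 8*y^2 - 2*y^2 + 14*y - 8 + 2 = -14*y^3 + 6*y^2 + 14*y - 6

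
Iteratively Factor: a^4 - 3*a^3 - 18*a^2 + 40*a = (a - 5)*(a^3 + 2*a^2 - 8*a) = (a - 5)*(a + 4)*(a^2 - 2*a) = a*(a - 5)*(a + 4)*(a - 2)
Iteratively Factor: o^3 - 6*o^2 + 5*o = (o - 1)*(o^2 - 5*o) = o*(o - 1)*(o - 5)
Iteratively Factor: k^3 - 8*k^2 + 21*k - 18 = (k - 3)*(k^2 - 5*k + 6) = (k - 3)^2*(k - 2)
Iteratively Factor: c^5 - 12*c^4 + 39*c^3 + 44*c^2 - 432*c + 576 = (c - 4)*(c^4 - 8*c^3 + 7*c^2 + 72*c - 144) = (c - 4)^2*(c^3 - 4*c^2 - 9*c + 36) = (c - 4)^2*(c - 3)*(c^2 - c - 12) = (c - 4)^3*(c - 3)*(c + 3)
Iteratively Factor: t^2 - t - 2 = (t - 2)*(t + 1)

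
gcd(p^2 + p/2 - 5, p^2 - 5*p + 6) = p - 2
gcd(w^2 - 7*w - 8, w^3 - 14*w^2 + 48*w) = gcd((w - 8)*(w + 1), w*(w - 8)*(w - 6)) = w - 8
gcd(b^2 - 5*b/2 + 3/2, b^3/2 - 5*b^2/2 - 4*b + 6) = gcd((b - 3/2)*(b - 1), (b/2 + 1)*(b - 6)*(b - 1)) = b - 1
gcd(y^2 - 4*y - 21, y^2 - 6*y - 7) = y - 7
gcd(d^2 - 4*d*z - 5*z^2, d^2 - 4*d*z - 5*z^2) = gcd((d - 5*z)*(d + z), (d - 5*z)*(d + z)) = -d^2 + 4*d*z + 5*z^2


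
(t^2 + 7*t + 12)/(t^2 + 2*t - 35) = (t^2 + 7*t + 12)/(t^2 + 2*t - 35)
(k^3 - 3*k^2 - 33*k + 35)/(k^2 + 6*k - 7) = (k^2 - 2*k - 35)/(k + 7)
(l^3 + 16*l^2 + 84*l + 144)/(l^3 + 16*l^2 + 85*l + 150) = (l^2 + 10*l + 24)/(l^2 + 10*l + 25)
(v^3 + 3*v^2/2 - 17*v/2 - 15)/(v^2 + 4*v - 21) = (v^2 + 9*v/2 + 5)/(v + 7)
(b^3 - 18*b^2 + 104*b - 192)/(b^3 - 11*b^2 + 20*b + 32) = (b - 6)/(b + 1)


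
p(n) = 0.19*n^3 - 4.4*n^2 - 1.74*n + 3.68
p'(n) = 0.57*n^2 - 8.8*n - 1.74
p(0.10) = 3.46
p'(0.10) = -2.61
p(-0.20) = 3.85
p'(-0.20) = 0.04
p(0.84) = -0.77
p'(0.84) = -8.73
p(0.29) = 2.81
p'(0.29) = -4.24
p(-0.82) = 2.04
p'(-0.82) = 5.86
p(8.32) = -205.95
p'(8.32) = -35.50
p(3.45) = -46.89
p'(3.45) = -25.32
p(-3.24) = -43.33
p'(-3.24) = 32.76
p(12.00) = -322.48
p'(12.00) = -25.26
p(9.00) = -229.87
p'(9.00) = -34.77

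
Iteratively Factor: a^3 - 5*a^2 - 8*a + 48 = (a - 4)*(a^2 - a - 12) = (a - 4)*(a + 3)*(a - 4)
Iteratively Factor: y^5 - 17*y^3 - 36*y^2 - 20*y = (y - 5)*(y^4 + 5*y^3 + 8*y^2 + 4*y) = (y - 5)*(y + 2)*(y^3 + 3*y^2 + 2*y) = y*(y - 5)*(y + 2)*(y^2 + 3*y + 2) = y*(y - 5)*(y + 2)^2*(y + 1)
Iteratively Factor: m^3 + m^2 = (m)*(m^2 + m) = m^2*(m + 1)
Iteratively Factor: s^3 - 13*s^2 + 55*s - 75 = (s - 5)*(s^2 - 8*s + 15) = (s - 5)^2*(s - 3)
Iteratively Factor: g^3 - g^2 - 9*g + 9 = (g + 3)*(g^2 - 4*g + 3) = (g - 1)*(g + 3)*(g - 3)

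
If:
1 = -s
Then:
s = -1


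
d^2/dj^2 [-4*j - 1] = 0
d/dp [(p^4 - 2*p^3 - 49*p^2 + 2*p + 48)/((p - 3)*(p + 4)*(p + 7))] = (p^6 + 16*p^5 + 18*p^4 - 320*p^3 + 589*p^2 + 7464*p + 72)/(p^6 + 16*p^5 + 54*p^4 - 248*p^3 - 1319*p^2 + 840*p + 7056)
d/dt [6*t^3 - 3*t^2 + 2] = 6*t*(3*t - 1)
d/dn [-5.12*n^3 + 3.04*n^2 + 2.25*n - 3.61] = -15.36*n^2 + 6.08*n + 2.25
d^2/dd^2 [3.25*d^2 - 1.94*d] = 6.50000000000000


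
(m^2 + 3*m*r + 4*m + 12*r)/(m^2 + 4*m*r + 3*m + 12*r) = (m^2 + 3*m*r + 4*m + 12*r)/(m^2 + 4*m*r + 3*m + 12*r)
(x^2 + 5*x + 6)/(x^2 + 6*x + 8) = (x + 3)/(x + 4)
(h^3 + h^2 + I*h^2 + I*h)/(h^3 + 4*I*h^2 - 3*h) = (h + 1)/(h + 3*I)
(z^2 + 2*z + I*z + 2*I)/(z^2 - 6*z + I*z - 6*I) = (z + 2)/(z - 6)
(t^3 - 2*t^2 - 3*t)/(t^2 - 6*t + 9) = t*(t + 1)/(t - 3)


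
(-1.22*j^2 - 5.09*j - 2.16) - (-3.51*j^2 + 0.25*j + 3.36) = 2.29*j^2 - 5.34*j - 5.52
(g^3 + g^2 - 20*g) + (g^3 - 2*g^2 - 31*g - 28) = 2*g^3 - g^2 - 51*g - 28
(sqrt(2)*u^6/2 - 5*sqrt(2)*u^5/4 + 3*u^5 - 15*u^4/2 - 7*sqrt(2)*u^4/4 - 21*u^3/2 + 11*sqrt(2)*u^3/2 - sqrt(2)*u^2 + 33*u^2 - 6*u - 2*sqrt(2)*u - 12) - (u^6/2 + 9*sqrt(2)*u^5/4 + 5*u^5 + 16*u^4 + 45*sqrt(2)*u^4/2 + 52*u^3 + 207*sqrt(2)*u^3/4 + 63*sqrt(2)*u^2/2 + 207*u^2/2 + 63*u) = -u^6/2 + sqrt(2)*u^6/2 - 7*sqrt(2)*u^5/2 - 2*u^5 - 97*sqrt(2)*u^4/4 - 47*u^4/2 - 185*sqrt(2)*u^3/4 - 125*u^3/2 - 141*u^2/2 - 65*sqrt(2)*u^2/2 - 69*u - 2*sqrt(2)*u - 12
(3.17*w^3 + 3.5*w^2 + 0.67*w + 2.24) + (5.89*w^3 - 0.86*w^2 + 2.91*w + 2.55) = 9.06*w^3 + 2.64*w^2 + 3.58*w + 4.79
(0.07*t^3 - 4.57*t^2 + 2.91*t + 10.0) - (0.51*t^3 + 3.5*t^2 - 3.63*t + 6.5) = -0.44*t^3 - 8.07*t^2 + 6.54*t + 3.5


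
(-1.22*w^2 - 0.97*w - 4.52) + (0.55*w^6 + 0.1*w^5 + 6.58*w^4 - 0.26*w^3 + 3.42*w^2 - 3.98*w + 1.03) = 0.55*w^6 + 0.1*w^5 + 6.58*w^4 - 0.26*w^3 + 2.2*w^2 - 4.95*w - 3.49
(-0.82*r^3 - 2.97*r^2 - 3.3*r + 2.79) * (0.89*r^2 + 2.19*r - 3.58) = -0.7298*r^5 - 4.4391*r^4 - 6.5057*r^3 + 5.8887*r^2 + 17.9241*r - 9.9882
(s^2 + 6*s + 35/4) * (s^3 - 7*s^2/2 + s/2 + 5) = s^5 + 5*s^4/2 - 47*s^3/4 - 181*s^2/8 + 275*s/8 + 175/4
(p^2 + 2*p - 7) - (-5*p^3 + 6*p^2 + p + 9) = 5*p^3 - 5*p^2 + p - 16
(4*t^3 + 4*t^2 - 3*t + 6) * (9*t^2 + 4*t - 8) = 36*t^5 + 52*t^4 - 43*t^3 + 10*t^2 + 48*t - 48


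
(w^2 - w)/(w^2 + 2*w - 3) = w/(w + 3)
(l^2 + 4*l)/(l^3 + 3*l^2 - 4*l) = 1/(l - 1)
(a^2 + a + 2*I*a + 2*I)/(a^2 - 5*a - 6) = (a + 2*I)/(a - 6)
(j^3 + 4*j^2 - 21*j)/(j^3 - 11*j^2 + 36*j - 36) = j*(j + 7)/(j^2 - 8*j + 12)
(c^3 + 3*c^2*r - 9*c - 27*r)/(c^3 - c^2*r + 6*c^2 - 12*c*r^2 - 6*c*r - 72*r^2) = (9 - c^2)/(-c^2 + 4*c*r - 6*c + 24*r)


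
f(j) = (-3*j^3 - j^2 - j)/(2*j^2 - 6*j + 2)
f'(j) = (6 - 4*j)*(-3*j^3 - j^2 - j)/(2*j^2 - 6*j + 2)^2 + (-9*j^2 - 2*j - 1)/(2*j^2 - 6*j + 2)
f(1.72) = 8.30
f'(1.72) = 15.97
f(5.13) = -18.30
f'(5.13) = 0.74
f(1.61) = 6.75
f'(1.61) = 12.33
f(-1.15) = 0.38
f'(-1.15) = -0.57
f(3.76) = -22.99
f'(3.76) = 9.34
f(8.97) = -20.67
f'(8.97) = -1.15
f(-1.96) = 0.97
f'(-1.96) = -0.85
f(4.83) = -18.61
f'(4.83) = 1.39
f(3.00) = -46.50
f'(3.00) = 95.50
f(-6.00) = 5.62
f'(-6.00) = -1.31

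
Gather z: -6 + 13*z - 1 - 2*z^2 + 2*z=-2*z^2 + 15*z - 7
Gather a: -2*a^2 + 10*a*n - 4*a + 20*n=-2*a^2 + a*(10*n - 4) + 20*n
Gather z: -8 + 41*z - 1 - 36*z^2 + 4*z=-36*z^2 + 45*z - 9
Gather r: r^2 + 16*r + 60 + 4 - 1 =r^2 + 16*r + 63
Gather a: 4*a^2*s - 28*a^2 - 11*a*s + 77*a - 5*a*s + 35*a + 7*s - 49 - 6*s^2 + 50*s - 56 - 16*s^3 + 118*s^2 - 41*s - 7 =a^2*(4*s - 28) + a*(112 - 16*s) - 16*s^3 + 112*s^2 + 16*s - 112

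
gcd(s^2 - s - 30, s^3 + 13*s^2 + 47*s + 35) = s + 5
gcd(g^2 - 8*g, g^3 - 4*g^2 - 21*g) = g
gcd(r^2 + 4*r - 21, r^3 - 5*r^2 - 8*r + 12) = 1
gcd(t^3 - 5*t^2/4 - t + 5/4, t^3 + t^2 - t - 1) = t^2 - 1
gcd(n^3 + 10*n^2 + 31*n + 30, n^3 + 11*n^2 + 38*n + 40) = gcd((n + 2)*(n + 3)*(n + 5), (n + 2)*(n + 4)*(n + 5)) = n^2 + 7*n + 10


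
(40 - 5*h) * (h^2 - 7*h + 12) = -5*h^3 + 75*h^2 - 340*h + 480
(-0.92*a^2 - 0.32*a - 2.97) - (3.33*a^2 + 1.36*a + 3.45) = -4.25*a^2 - 1.68*a - 6.42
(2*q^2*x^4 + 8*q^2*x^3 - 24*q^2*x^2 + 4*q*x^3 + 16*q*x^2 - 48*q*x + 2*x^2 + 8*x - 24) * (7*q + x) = 14*q^3*x^4 + 56*q^3*x^3 - 168*q^3*x^2 + 2*q^2*x^5 + 8*q^2*x^4 + 4*q^2*x^3 + 112*q^2*x^2 - 336*q^2*x + 4*q*x^4 + 16*q*x^3 - 34*q*x^2 + 56*q*x - 168*q + 2*x^3 + 8*x^2 - 24*x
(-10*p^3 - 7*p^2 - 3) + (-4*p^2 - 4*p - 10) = -10*p^3 - 11*p^2 - 4*p - 13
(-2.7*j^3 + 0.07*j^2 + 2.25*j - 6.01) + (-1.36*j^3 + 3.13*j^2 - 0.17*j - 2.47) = -4.06*j^3 + 3.2*j^2 + 2.08*j - 8.48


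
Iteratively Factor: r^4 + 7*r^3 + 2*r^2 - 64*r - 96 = (r + 4)*(r^3 + 3*r^2 - 10*r - 24) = (r + 4)^2*(r^2 - r - 6) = (r + 2)*(r + 4)^2*(r - 3)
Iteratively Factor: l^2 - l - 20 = (l + 4)*(l - 5)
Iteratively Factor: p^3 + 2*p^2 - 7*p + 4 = (p + 4)*(p^2 - 2*p + 1) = (p - 1)*(p + 4)*(p - 1)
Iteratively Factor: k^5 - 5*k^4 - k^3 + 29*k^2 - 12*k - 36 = (k - 3)*(k^4 - 2*k^3 - 7*k^2 + 8*k + 12) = (k - 3)*(k - 2)*(k^3 - 7*k - 6) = (k - 3)*(k - 2)*(k + 1)*(k^2 - k - 6) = (k - 3)^2*(k - 2)*(k + 1)*(k + 2)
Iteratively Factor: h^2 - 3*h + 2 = (h - 2)*(h - 1)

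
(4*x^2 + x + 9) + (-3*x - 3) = 4*x^2 - 2*x + 6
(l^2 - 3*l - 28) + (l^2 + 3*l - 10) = 2*l^2 - 38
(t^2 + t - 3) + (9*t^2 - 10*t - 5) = 10*t^2 - 9*t - 8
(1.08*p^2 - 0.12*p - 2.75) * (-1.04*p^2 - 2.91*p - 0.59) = -1.1232*p^4 - 3.018*p^3 + 2.572*p^2 + 8.0733*p + 1.6225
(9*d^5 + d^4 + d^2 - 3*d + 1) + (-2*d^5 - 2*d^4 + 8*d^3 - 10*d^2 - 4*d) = 7*d^5 - d^4 + 8*d^3 - 9*d^2 - 7*d + 1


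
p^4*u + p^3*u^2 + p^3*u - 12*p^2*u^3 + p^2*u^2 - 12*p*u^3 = p*(p - 3*u)*(p + 4*u)*(p*u + u)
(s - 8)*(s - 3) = s^2 - 11*s + 24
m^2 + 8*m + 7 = (m + 1)*(m + 7)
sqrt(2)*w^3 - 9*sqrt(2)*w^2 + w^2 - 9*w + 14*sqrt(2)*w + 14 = (w - 7)*(w - 2)*(sqrt(2)*w + 1)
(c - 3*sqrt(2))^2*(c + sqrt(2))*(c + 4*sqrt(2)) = c^4 - sqrt(2)*c^3 - 34*c^2 + 42*sqrt(2)*c + 144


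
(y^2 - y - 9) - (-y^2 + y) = 2*y^2 - 2*y - 9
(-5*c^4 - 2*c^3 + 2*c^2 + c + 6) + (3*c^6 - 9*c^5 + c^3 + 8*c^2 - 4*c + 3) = 3*c^6 - 9*c^5 - 5*c^4 - c^3 + 10*c^2 - 3*c + 9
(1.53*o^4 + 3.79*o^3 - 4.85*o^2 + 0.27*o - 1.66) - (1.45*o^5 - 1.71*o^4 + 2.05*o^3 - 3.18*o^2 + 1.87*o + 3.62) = -1.45*o^5 + 3.24*o^4 + 1.74*o^3 - 1.67*o^2 - 1.6*o - 5.28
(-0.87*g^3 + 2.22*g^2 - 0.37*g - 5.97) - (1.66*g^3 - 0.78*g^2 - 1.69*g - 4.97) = -2.53*g^3 + 3.0*g^2 + 1.32*g - 1.0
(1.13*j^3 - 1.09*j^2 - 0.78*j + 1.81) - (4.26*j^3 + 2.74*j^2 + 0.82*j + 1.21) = -3.13*j^3 - 3.83*j^2 - 1.6*j + 0.6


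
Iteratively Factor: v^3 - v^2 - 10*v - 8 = (v - 4)*(v^2 + 3*v + 2) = (v - 4)*(v + 1)*(v + 2)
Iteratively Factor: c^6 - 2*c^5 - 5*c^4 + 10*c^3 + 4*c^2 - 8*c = (c - 2)*(c^5 - 5*c^3 + 4*c) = (c - 2)*(c + 2)*(c^4 - 2*c^3 - c^2 + 2*c) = (c - 2)*(c + 1)*(c + 2)*(c^3 - 3*c^2 + 2*c) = (c - 2)^2*(c + 1)*(c + 2)*(c^2 - c) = c*(c - 2)^2*(c + 1)*(c + 2)*(c - 1)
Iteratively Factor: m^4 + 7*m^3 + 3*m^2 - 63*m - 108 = (m + 3)*(m^3 + 4*m^2 - 9*m - 36) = (m + 3)*(m + 4)*(m^2 - 9) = (m + 3)^2*(m + 4)*(m - 3)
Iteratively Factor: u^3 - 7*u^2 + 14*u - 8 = (u - 4)*(u^2 - 3*u + 2) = (u - 4)*(u - 2)*(u - 1)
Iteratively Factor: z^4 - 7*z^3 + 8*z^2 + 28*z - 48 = (z - 4)*(z^3 - 3*z^2 - 4*z + 12) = (z - 4)*(z + 2)*(z^2 - 5*z + 6) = (z - 4)*(z - 3)*(z + 2)*(z - 2)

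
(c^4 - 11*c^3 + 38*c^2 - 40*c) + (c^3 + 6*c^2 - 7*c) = c^4 - 10*c^3 + 44*c^2 - 47*c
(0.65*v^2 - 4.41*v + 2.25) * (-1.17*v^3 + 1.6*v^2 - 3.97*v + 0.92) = -0.7605*v^5 + 6.1997*v^4 - 12.269*v^3 + 21.7057*v^2 - 12.9897*v + 2.07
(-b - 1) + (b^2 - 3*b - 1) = b^2 - 4*b - 2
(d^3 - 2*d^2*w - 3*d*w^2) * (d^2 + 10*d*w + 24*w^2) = d^5 + 8*d^4*w + d^3*w^2 - 78*d^2*w^3 - 72*d*w^4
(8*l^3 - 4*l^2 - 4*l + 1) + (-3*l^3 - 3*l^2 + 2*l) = 5*l^3 - 7*l^2 - 2*l + 1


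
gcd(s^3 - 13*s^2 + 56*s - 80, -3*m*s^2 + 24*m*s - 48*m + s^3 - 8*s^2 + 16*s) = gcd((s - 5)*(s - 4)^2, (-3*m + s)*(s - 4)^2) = s^2 - 8*s + 16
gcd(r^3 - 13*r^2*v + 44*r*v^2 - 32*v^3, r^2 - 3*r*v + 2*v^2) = r - v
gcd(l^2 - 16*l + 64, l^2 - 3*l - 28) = 1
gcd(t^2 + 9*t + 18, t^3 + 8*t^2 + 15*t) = t + 3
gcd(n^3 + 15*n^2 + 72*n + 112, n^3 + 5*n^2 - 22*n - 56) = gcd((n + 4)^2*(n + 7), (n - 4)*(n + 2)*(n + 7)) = n + 7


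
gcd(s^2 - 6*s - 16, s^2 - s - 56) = s - 8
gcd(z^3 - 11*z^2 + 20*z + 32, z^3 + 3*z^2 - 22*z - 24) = z^2 - 3*z - 4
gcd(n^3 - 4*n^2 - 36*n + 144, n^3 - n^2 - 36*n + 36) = n^2 - 36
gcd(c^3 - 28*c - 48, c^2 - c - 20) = c + 4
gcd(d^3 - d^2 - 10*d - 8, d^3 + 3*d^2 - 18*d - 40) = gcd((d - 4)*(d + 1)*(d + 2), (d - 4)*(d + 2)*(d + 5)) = d^2 - 2*d - 8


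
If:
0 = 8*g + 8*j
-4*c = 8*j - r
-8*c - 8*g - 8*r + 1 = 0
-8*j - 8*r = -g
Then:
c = 73/1128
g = 4/141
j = -4/141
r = 3/94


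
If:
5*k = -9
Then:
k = -9/5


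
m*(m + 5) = m^2 + 5*m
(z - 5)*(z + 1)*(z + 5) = z^3 + z^2 - 25*z - 25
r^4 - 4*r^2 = r^2*(r - 2)*(r + 2)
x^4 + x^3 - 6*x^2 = x^2*(x - 2)*(x + 3)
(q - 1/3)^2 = q^2 - 2*q/3 + 1/9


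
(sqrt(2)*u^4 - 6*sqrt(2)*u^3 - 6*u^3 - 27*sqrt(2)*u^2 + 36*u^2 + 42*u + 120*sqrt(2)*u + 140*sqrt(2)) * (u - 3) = sqrt(2)*u^5 - 9*sqrt(2)*u^4 - 6*u^4 - 9*sqrt(2)*u^3 + 54*u^3 - 66*u^2 + 201*sqrt(2)*u^2 - 220*sqrt(2)*u - 126*u - 420*sqrt(2)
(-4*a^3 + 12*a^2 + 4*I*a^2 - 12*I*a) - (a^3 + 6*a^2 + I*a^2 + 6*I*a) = -5*a^3 + 6*a^2 + 3*I*a^2 - 18*I*a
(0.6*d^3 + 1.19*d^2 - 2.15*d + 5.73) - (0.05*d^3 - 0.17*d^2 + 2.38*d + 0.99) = 0.55*d^3 + 1.36*d^2 - 4.53*d + 4.74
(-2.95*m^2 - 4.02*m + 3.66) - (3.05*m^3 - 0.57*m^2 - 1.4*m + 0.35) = -3.05*m^3 - 2.38*m^2 - 2.62*m + 3.31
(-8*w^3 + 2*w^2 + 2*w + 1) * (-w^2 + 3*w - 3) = 8*w^5 - 26*w^4 + 28*w^3 - w^2 - 3*w - 3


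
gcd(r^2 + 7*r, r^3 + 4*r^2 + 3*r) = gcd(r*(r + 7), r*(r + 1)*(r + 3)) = r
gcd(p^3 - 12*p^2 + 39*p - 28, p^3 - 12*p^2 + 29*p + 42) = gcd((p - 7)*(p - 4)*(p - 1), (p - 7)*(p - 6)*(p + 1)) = p - 7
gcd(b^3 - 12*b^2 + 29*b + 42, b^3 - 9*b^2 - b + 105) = b - 7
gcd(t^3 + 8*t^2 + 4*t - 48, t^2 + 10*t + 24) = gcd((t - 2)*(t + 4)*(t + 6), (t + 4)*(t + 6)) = t^2 + 10*t + 24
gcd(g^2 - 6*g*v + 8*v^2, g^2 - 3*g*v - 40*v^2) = 1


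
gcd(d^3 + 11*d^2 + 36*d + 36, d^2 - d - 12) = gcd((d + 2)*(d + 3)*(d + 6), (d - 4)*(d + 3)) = d + 3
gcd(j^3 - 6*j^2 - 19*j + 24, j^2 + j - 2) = j - 1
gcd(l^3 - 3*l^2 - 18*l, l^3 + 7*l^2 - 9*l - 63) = l + 3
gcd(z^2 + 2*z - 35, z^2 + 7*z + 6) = 1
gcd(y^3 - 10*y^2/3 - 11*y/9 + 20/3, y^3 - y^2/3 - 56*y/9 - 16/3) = y^2 - 5*y/3 - 4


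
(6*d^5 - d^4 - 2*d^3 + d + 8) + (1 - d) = 6*d^5 - d^4 - 2*d^3 + 9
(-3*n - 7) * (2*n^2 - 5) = -6*n^3 - 14*n^2 + 15*n + 35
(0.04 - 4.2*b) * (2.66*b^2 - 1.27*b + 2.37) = -11.172*b^3 + 5.4404*b^2 - 10.0048*b + 0.0948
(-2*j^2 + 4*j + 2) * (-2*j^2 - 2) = 4*j^4 - 8*j^3 - 8*j - 4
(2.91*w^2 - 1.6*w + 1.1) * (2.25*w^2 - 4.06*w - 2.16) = 6.5475*w^4 - 15.4146*w^3 + 2.6854*w^2 - 1.01*w - 2.376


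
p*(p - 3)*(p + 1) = p^3 - 2*p^2 - 3*p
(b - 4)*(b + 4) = b^2 - 16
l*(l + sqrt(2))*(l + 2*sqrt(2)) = l^3 + 3*sqrt(2)*l^2 + 4*l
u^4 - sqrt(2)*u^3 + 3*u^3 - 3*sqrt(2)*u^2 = u^2*(u + 3)*(u - sqrt(2))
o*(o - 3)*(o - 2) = o^3 - 5*o^2 + 6*o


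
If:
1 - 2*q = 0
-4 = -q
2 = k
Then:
No Solution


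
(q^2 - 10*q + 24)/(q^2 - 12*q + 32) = (q - 6)/(q - 8)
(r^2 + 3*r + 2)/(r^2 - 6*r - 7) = (r + 2)/(r - 7)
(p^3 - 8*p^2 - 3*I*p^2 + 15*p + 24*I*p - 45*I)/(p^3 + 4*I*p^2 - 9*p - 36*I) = (p^2 - p*(5 + 3*I) + 15*I)/(p^2 + p*(3 + 4*I) + 12*I)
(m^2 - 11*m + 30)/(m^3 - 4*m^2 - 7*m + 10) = (m - 6)/(m^2 + m - 2)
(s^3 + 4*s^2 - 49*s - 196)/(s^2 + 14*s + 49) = (s^2 - 3*s - 28)/(s + 7)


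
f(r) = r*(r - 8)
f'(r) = 2*r - 8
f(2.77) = -14.49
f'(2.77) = -2.46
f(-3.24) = 36.42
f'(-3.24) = -14.48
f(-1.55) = 14.80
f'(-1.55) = -11.10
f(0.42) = -3.18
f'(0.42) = -7.16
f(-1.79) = 17.52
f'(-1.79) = -11.58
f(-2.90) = 31.61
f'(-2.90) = -13.80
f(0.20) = -1.56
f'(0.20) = -7.60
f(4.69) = -15.52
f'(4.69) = 1.38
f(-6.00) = 84.00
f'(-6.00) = -20.00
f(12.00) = 48.00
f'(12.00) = 16.00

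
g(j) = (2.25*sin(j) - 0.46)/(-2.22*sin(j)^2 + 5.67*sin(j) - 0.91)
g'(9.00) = -0.47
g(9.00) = 0.45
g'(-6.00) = 1.45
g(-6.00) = 0.34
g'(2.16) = -0.25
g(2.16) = 0.62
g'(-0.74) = 0.09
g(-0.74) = 0.34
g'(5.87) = 0.16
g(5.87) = 0.38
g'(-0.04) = 0.50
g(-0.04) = 0.48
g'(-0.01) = 0.62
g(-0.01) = 0.50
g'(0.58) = 0.34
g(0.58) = 0.51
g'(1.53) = 0.02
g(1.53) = 0.70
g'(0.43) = 0.46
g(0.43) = 0.45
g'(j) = (4.44*sin(j)*cos(j) - 5.67*cos(j))*(2.25*sin(j) - 0.46)/(-2.22*sin(j)^2 + 5.67*sin(j) - 0.91)^2 + 2.25*cos(j)/(-2.22*sin(j)^2 + 5.67*sin(j) - 0.91)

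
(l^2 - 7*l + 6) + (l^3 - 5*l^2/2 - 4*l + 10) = l^3 - 3*l^2/2 - 11*l + 16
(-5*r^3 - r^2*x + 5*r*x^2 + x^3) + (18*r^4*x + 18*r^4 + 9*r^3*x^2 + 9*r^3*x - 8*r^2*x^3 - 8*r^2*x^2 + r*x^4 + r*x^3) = 18*r^4*x + 18*r^4 + 9*r^3*x^2 + 9*r^3*x - 5*r^3 - 8*r^2*x^3 - 8*r^2*x^2 - r^2*x + r*x^4 + r*x^3 + 5*r*x^2 + x^3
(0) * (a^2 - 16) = 0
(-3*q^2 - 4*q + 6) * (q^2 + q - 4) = -3*q^4 - 7*q^3 + 14*q^2 + 22*q - 24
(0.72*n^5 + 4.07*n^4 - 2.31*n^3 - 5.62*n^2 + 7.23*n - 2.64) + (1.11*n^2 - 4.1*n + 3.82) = 0.72*n^5 + 4.07*n^4 - 2.31*n^3 - 4.51*n^2 + 3.13*n + 1.18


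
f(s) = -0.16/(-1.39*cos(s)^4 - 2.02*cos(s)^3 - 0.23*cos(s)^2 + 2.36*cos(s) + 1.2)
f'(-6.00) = 4.75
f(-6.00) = -0.56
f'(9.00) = -0.39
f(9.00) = 0.28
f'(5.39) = -0.06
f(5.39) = -0.09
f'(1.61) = -0.31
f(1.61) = -0.14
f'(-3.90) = -2.92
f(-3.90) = 0.65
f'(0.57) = 0.39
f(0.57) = -0.14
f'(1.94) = -1.96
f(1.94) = -0.41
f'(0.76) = 0.13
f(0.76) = -0.10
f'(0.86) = 0.07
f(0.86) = -0.09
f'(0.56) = 0.41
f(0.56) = -0.15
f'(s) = -0.16*(-5.56*sin(s)*cos(s)^3 - 6.06*sin(s)*cos(s)^2 - 0.46*sin(s)*cos(s) + 2.36*sin(s))/(-1.39*cos(s)^4 - 2.02*cos(s)^3 - 0.23*cos(s)^2 + 2.36*cos(s) + 1.2)^2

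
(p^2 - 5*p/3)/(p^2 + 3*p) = (p - 5/3)/(p + 3)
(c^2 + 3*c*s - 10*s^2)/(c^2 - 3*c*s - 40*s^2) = (-c + 2*s)/(-c + 8*s)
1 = 1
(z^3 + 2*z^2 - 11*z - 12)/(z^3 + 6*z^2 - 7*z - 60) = (z + 1)/(z + 5)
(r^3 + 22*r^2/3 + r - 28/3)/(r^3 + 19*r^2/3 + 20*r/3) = (r^2 + 6*r - 7)/(r*(r + 5))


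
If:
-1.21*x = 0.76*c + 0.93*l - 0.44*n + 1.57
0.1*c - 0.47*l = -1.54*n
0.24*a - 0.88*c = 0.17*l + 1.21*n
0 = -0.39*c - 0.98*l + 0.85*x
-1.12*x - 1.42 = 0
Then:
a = 1.88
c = 1.78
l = -1.81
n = -0.67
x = -1.27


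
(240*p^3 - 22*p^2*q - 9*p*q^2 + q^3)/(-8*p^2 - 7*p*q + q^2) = (-30*p^2 - p*q + q^2)/(p + q)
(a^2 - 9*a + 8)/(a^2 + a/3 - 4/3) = 3*(a - 8)/(3*a + 4)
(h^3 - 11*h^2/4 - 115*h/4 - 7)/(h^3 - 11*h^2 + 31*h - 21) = (h^2 + 17*h/4 + 1)/(h^2 - 4*h + 3)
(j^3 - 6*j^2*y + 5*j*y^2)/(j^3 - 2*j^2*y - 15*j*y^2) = (j - y)/(j + 3*y)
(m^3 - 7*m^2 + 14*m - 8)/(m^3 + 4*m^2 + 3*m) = (m^3 - 7*m^2 + 14*m - 8)/(m*(m^2 + 4*m + 3))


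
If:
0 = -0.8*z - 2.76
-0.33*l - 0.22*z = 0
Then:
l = 2.30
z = -3.45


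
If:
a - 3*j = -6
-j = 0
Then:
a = -6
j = 0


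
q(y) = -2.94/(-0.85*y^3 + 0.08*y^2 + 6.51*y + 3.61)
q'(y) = -2.94*(2.55*y^2 - 0.16*y - 6.51)/(-0.85*y^3 + 0.08*y^2 + 6.51*y + 3.61)^2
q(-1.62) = 0.94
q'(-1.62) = -0.13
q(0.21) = -0.59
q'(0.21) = 0.76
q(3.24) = 0.87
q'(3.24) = -5.12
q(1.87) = -0.28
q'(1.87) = -0.06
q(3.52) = 0.31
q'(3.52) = -0.79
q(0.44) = -0.46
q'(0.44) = 0.43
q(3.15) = 1.77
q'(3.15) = -19.58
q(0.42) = -0.47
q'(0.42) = 0.45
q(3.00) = -3.23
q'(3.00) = -56.66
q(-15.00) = -0.00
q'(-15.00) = -0.00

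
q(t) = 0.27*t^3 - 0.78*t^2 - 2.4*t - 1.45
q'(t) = 0.81*t^2 - 1.56*t - 2.4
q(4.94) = 0.21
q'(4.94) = 9.66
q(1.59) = -6.15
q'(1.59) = -2.83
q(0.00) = -1.45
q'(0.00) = -2.40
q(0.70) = -3.42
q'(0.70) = -3.10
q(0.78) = -3.67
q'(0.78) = -3.12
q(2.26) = -7.74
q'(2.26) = -1.79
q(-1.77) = -1.14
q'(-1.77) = 2.90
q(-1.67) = -0.87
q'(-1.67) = 2.46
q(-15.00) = -1052.20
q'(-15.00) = 203.25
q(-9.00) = -239.86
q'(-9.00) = 77.25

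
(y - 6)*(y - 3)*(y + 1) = y^3 - 8*y^2 + 9*y + 18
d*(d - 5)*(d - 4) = d^3 - 9*d^2 + 20*d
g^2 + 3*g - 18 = (g - 3)*(g + 6)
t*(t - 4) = t^2 - 4*t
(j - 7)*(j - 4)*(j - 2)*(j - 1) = j^4 - 14*j^3 + 63*j^2 - 106*j + 56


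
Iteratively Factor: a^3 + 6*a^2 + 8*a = (a)*(a^2 + 6*a + 8) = a*(a + 4)*(a + 2)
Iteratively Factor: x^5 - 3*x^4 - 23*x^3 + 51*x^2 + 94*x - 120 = (x - 5)*(x^4 + 2*x^3 - 13*x^2 - 14*x + 24) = (x - 5)*(x + 4)*(x^3 - 2*x^2 - 5*x + 6) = (x - 5)*(x - 3)*(x + 4)*(x^2 + x - 2) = (x - 5)*(x - 3)*(x + 2)*(x + 4)*(x - 1)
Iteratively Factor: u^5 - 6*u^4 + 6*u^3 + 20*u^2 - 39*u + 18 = (u - 1)*(u^4 - 5*u^3 + u^2 + 21*u - 18) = (u - 3)*(u - 1)*(u^3 - 2*u^2 - 5*u + 6) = (u - 3)^2*(u - 1)*(u^2 + u - 2) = (u - 3)^2*(u - 1)*(u + 2)*(u - 1)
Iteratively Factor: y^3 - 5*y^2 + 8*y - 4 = (y - 2)*(y^2 - 3*y + 2) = (y - 2)*(y - 1)*(y - 2)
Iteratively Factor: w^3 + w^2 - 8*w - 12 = (w - 3)*(w^2 + 4*w + 4) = (w - 3)*(w + 2)*(w + 2)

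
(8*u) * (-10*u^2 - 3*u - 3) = -80*u^3 - 24*u^2 - 24*u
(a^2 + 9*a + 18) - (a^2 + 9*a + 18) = 0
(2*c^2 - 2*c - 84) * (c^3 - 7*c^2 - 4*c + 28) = 2*c^5 - 16*c^4 - 78*c^3 + 652*c^2 + 280*c - 2352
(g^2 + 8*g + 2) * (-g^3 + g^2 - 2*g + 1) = -g^5 - 7*g^4 + 4*g^3 - 13*g^2 + 4*g + 2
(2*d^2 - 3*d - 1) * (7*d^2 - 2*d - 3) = 14*d^4 - 25*d^3 - 7*d^2 + 11*d + 3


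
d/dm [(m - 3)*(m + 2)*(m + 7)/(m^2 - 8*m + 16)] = (m^3 - 12*m^2 - 35*m + 136)/(m^3 - 12*m^2 + 48*m - 64)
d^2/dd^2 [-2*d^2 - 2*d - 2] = -4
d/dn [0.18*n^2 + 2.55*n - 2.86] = 0.36*n + 2.55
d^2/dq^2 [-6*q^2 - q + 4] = -12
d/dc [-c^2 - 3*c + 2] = -2*c - 3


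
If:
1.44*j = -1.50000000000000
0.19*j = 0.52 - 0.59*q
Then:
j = -1.04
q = 1.22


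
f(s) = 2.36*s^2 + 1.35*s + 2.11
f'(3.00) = 15.51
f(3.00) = 27.40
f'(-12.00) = -55.29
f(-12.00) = 325.75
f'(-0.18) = 0.50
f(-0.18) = 1.94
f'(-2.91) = -12.39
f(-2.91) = 18.17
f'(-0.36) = -0.35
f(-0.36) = 1.93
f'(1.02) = 6.16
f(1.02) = 5.94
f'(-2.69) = -11.35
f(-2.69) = 15.56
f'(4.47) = 22.45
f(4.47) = 55.30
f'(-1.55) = -5.97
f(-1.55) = 5.69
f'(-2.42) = -10.07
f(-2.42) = 12.66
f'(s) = 4.72*s + 1.35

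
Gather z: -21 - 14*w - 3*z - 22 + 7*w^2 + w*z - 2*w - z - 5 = 7*w^2 - 16*w + z*(w - 4) - 48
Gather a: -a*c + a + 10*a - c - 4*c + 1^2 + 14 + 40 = a*(11 - c) - 5*c + 55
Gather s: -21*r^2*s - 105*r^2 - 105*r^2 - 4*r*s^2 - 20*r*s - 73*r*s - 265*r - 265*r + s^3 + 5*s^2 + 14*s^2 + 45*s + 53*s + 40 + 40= -210*r^2 - 530*r + s^3 + s^2*(19 - 4*r) + s*(-21*r^2 - 93*r + 98) + 80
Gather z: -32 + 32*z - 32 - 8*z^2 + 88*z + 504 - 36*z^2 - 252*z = -44*z^2 - 132*z + 440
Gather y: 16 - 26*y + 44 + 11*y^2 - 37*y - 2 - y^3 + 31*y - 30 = -y^3 + 11*y^2 - 32*y + 28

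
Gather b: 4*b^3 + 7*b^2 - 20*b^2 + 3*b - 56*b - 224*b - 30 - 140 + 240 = 4*b^3 - 13*b^2 - 277*b + 70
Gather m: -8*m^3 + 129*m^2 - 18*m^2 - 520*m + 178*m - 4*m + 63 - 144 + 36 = -8*m^3 + 111*m^2 - 346*m - 45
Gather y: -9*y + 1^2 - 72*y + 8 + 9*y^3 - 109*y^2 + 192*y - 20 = 9*y^3 - 109*y^2 + 111*y - 11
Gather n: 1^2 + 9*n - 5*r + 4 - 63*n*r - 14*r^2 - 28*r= n*(9 - 63*r) - 14*r^2 - 33*r + 5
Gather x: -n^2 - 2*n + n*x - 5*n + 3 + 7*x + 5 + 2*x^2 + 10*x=-n^2 - 7*n + 2*x^2 + x*(n + 17) + 8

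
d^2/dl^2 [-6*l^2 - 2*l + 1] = -12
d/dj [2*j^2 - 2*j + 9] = 4*j - 2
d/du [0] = 0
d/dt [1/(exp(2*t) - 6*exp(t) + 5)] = 2*(3 - exp(t))*exp(t)/(exp(2*t) - 6*exp(t) + 5)^2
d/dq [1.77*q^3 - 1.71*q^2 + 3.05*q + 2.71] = 5.31*q^2 - 3.42*q + 3.05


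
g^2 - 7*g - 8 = (g - 8)*(g + 1)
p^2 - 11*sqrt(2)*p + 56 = (p - 7*sqrt(2))*(p - 4*sqrt(2))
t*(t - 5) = t^2 - 5*t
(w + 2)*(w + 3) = w^2 + 5*w + 6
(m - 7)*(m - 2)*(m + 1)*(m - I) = m^4 - 8*m^3 - I*m^3 + 5*m^2 + 8*I*m^2 + 14*m - 5*I*m - 14*I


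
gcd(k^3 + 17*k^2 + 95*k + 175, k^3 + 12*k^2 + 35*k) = k^2 + 12*k + 35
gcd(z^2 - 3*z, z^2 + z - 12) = z - 3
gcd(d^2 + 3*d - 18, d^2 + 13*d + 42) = d + 6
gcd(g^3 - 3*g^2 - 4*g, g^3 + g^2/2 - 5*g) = g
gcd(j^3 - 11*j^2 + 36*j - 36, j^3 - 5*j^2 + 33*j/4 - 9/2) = j - 2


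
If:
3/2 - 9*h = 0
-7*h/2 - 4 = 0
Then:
No Solution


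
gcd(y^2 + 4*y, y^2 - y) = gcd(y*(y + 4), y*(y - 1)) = y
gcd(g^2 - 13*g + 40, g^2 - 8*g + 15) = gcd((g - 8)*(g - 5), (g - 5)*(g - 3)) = g - 5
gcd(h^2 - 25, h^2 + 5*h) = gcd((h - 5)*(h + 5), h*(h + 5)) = h + 5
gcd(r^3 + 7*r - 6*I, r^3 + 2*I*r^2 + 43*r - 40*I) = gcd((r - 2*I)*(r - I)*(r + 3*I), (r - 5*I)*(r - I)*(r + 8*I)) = r - I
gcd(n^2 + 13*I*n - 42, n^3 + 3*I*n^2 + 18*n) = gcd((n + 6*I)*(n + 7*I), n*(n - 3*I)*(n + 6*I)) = n + 6*I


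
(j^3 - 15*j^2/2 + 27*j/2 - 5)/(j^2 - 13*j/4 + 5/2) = 2*(2*j^2 - 11*j + 5)/(4*j - 5)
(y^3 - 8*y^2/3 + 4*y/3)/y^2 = y - 8/3 + 4/(3*y)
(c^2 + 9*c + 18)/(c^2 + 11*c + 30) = (c + 3)/(c + 5)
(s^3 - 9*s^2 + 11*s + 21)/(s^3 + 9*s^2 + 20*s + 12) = (s^2 - 10*s + 21)/(s^2 + 8*s + 12)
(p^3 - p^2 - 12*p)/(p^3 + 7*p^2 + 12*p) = (p - 4)/(p + 4)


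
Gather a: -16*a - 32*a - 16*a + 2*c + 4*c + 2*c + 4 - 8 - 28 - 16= -64*a + 8*c - 48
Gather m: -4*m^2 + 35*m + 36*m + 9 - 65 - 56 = -4*m^2 + 71*m - 112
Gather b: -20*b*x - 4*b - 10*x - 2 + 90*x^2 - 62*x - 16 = b*(-20*x - 4) + 90*x^2 - 72*x - 18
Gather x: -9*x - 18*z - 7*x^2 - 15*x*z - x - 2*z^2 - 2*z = -7*x^2 + x*(-15*z - 10) - 2*z^2 - 20*z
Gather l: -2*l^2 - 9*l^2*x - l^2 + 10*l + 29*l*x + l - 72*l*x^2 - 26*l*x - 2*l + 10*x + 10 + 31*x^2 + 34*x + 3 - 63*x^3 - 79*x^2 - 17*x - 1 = l^2*(-9*x - 3) + l*(-72*x^2 + 3*x + 9) - 63*x^3 - 48*x^2 + 27*x + 12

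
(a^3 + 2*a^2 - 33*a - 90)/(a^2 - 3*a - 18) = a + 5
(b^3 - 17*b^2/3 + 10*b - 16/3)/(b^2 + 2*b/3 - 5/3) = (3*b^2 - 14*b + 16)/(3*b + 5)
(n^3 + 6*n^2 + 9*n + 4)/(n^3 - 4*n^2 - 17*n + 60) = (n^2 + 2*n + 1)/(n^2 - 8*n + 15)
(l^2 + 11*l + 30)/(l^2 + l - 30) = (l + 5)/(l - 5)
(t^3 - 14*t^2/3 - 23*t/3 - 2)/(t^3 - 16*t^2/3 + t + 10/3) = (3*t^3 - 14*t^2 - 23*t - 6)/(3*t^3 - 16*t^2 + 3*t + 10)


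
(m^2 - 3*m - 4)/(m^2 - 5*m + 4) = (m + 1)/(m - 1)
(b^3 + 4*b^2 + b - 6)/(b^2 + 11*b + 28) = (b^3 + 4*b^2 + b - 6)/(b^2 + 11*b + 28)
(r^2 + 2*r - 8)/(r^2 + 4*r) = (r - 2)/r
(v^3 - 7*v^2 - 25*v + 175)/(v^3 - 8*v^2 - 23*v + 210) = (v - 5)/(v - 6)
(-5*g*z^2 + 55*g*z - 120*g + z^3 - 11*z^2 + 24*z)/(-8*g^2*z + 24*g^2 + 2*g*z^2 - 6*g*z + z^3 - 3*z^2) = (-5*g*z + 40*g + z^2 - 8*z)/(-8*g^2 + 2*g*z + z^2)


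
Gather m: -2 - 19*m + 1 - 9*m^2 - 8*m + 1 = -9*m^2 - 27*m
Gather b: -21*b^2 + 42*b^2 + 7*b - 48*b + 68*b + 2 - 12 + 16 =21*b^2 + 27*b + 6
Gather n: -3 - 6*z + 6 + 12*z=6*z + 3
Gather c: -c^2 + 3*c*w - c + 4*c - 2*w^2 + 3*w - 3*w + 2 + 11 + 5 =-c^2 + c*(3*w + 3) - 2*w^2 + 18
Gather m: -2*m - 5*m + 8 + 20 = 28 - 7*m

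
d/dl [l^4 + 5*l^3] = l^2*(4*l + 15)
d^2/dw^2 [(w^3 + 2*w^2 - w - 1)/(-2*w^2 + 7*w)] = 2*(-73*w^3 + 12*w^2 - 42*w + 49)/(w^3*(8*w^3 - 84*w^2 + 294*w - 343))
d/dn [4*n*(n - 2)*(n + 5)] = 12*n^2 + 24*n - 40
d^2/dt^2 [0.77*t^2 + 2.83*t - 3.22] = 1.54000000000000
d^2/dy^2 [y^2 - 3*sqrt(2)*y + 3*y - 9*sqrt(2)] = 2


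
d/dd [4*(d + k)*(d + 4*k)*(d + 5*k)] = 12*d^2 + 80*d*k + 116*k^2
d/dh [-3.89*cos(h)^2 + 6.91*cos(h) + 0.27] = (7.78*cos(h) - 6.91)*sin(h)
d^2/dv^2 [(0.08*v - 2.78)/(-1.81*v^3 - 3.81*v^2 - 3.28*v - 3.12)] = (-1.572528*v^5 + 105.980568*v^4 + 305.36584*v^3 + 346.575684*v^2 + 119.957184*v - 4.63875200000001)/(5.929741*v^9 + 37.445823*v^8 + 111.059247*v^7 + 221.685885*v^6 + 330.351528*v^5 + 369.976104*v^4 + 322.08544*v^3 + 211.962816*v^2 + 95.786496*v + 30.371328)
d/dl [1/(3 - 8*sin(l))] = 8*cos(l)/(8*sin(l) - 3)^2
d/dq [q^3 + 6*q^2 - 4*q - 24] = 3*q^2 + 12*q - 4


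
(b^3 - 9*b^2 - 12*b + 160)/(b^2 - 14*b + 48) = (b^2 - b - 20)/(b - 6)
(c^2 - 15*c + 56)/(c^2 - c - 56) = (c - 7)/(c + 7)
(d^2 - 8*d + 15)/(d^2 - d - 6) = (d - 5)/(d + 2)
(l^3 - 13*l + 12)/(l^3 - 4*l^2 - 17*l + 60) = (l - 1)/(l - 5)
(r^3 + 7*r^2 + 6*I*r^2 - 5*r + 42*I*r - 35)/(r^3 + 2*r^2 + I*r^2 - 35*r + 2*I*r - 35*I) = (r + 5*I)/(r - 5)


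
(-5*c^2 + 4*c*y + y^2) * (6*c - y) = -30*c^3 + 29*c^2*y + 2*c*y^2 - y^3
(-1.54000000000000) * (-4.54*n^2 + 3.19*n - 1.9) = 6.9916*n^2 - 4.9126*n + 2.926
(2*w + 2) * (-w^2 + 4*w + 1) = -2*w^3 + 6*w^2 + 10*w + 2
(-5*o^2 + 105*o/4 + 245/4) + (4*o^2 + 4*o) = -o^2 + 121*o/4 + 245/4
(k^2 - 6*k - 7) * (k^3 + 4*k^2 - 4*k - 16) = k^5 - 2*k^4 - 35*k^3 - 20*k^2 + 124*k + 112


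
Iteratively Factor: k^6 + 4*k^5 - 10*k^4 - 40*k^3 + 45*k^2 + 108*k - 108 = (k - 1)*(k^5 + 5*k^4 - 5*k^3 - 45*k^2 + 108) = (k - 2)*(k - 1)*(k^4 + 7*k^3 + 9*k^2 - 27*k - 54) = (k - 2)*(k - 1)*(k + 3)*(k^3 + 4*k^2 - 3*k - 18) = (k - 2)*(k - 1)*(k + 3)^2*(k^2 + k - 6) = (k - 2)*(k - 1)*(k + 3)^3*(k - 2)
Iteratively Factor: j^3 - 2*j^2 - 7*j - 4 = (j + 1)*(j^2 - 3*j - 4) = (j + 1)^2*(j - 4)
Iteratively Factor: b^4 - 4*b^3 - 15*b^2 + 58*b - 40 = (b - 1)*(b^3 - 3*b^2 - 18*b + 40) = (b - 5)*(b - 1)*(b^2 + 2*b - 8) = (b - 5)*(b - 1)*(b + 4)*(b - 2)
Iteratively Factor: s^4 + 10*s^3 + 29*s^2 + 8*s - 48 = (s + 3)*(s^3 + 7*s^2 + 8*s - 16) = (s + 3)*(s + 4)*(s^2 + 3*s - 4) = (s + 3)*(s + 4)^2*(s - 1)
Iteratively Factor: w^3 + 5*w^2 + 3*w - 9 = (w + 3)*(w^2 + 2*w - 3) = (w + 3)^2*(w - 1)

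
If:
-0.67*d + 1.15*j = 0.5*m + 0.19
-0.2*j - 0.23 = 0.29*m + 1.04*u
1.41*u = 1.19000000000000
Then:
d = -3.23507462686567*m - 9.79022440986557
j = -1.45*m - 5.5386524822695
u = 0.84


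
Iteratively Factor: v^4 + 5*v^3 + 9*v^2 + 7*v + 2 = (v + 1)*(v^3 + 4*v^2 + 5*v + 2) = (v + 1)*(v + 2)*(v^2 + 2*v + 1) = (v + 1)^2*(v + 2)*(v + 1)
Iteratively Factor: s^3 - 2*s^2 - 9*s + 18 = (s - 3)*(s^2 + s - 6) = (s - 3)*(s - 2)*(s + 3)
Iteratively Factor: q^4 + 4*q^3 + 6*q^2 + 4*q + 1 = (q + 1)*(q^3 + 3*q^2 + 3*q + 1) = (q + 1)^2*(q^2 + 2*q + 1) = (q + 1)^3*(q + 1)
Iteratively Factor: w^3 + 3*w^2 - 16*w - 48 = (w - 4)*(w^2 + 7*w + 12) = (w - 4)*(w + 3)*(w + 4)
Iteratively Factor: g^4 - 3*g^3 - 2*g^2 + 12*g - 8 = (g - 2)*(g^3 - g^2 - 4*g + 4) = (g - 2)*(g - 1)*(g^2 - 4) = (g - 2)*(g - 1)*(g + 2)*(g - 2)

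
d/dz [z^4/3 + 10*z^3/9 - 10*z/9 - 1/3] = 4*z^3/3 + 10*z^2/3 - 10/9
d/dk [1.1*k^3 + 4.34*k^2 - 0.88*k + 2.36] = 3.3*k^2 + 8.68*k - 0.88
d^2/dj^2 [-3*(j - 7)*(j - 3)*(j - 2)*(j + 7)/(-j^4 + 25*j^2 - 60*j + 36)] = 6*(-5*j^3 - 129*j^2 - 735*j - 1483)/(j^6 + 15*j^5 + 57*j^4 - 55*j^3 - 342*j^2 + 540*j - 216)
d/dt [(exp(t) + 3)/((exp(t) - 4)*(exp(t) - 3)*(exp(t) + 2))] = 2*(-exp(3*t) - 2*exp(2*t) + 15*exp(t) + 15)*exp(t)/(exp(6*t) - 10*exp(5*t) + 21*exp(4*t) + 68*exp(3*t) - 236*exp(2*t) - 96*exp(t) + 576)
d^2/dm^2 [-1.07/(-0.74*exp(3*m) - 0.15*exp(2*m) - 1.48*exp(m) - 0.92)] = (1.07*(2.22*exp(2*m) + 0.3*exp(m) + 1.48)*(4.44*exp(2*m) + 0.6*exp(m) + 2.96)*exp(m) - (7.1262*exp(2*m) + 0.642*exp(m) + 1.5836)*(0.74*exp(3*m) + 0.15*exp(2*m) + 1.48*exp(m) + 0.92))*exp(m)/(0.74*exp(3*m) + 0.15*exp(2*m) + 1.48*exp(m) + 0.92)^3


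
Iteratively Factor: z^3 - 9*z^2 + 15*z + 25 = (z - 5)*(z^2 - 4*z - 5) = (z - 5)^2*(z + 1)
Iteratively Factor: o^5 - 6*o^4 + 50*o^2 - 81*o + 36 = (o - 1)*(o^4 - 5*o^3 - 5*o^2 + 45*o - 36) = (o - 4)*(o - 1)*(o^3 - o^2 - 9*o + 9) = (o - 4)*(o - 1)^2*(o^2 - 9) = (o - 4)*(o - 1)^2*(o + 3)*(o - 3)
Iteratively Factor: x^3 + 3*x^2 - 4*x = (x)*(x^2 + 3*x - 4) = x*(x + 4)*(x - 1)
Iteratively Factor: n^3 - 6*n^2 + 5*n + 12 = (n - 4)*(n^2 - 2*n - 3) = (n - 4)*(n - 3)*(n + 1)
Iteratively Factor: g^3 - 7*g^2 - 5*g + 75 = (g + 3)*(g^2 - 10*g + 25) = (g - 5)*(g + 3)*(g - 5)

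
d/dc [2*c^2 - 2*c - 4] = 4*c - 2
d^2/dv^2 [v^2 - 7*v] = 2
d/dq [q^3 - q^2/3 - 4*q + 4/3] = 3*q^2 - 2*q/3 - 4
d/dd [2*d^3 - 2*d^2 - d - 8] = 6*d^2 - 4*d - 1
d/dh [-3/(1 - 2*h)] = -6/(2*h - 1)^2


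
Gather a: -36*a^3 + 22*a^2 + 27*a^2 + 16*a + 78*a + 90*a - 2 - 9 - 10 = -36*a^3 + 49*a^2 + 184*a - 21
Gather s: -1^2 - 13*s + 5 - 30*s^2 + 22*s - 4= -30*s^2 + 9*s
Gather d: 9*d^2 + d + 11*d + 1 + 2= 9*d^2 + 12*d + 3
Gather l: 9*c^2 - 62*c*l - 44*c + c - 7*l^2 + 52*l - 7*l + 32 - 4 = 9*c^2 - 43*c - 7*l^2 + l*(45 - 62*c) + 28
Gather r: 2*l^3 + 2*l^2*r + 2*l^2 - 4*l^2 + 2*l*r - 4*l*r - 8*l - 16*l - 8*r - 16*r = 2*l^3 - 2*l^2 - 24*l + r*(2*l^2 - 2*l - 24)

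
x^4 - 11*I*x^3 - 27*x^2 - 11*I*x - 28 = (x - 7*I)*(x - 4*I)*(x - I)*(x + I)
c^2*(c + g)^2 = c^4 + 2*c^3*g + c^2*g^2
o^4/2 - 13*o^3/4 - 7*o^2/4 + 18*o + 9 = (o/2 + 1)*(o - 6)*(o - 3)*(o + 1/2)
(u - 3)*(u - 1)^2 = u^3 - 5*u^2 + 7*u - 3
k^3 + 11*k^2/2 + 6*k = k*(k + 3/2)*(k + 4)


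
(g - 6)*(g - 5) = g^2 - 11*g + 30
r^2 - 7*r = r*(r - 7)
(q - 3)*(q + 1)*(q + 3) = q^3 + q^2 - 9*q - 9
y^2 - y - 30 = (y - 6)*(y + 5)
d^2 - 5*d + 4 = (d - 4)*(d - 1)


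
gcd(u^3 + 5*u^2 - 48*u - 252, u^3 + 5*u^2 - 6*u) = u + 6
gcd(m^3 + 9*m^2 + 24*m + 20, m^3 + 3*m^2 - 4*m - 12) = m + 2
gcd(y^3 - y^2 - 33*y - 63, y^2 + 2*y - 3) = y + 3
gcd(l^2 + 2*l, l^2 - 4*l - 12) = l + 2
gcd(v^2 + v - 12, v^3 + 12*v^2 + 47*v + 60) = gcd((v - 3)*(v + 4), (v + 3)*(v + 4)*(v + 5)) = v + 4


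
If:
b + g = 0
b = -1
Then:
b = -1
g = 1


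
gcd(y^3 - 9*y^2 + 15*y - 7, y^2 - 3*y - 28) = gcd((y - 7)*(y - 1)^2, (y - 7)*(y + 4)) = y - 7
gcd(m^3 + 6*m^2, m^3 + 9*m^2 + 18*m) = m^2 + 6*m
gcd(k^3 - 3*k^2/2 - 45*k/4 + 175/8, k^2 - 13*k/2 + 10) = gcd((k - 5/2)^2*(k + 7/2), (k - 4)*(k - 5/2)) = k - 5/2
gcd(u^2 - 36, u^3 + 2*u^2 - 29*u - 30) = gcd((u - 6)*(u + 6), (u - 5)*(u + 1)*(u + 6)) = u + 6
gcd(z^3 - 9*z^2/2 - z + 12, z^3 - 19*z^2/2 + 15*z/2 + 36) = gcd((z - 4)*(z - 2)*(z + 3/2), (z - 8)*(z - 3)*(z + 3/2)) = z + 3/2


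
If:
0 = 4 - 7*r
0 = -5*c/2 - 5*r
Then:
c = -8/7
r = 4/7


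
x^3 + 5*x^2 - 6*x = x*(x - 1)*(x + 6)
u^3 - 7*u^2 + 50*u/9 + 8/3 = (u - 6)*(u - 4/3)*(u + 1/3)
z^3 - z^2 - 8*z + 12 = (z - 2)^2*(z + 3)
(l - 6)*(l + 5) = l^2 - l - 30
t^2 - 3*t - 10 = (t - 5)*(t + 2)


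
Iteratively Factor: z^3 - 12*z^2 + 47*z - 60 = (z - 5)*(z^2 - 7*z + 12) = (z - 5)*(z - 3)*(z - 4)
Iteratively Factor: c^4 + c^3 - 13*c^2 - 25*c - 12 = (c + 3)*(c^3 - 2*c^2 - 7*c - 4) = (c - 4)*(c + 3)*(c^2 + 2*c + 1) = (c - 4)*(c + 1)*(c + 3)*(c + 1)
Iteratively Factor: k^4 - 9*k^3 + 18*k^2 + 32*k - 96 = (k - 4)*(k^3 - 5*k^2 - 2*k + 24) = (k - 4)*(k - 3)*(k^2 - 2*k - 8) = (k - 4)^2*(k - 3)*(k + 2)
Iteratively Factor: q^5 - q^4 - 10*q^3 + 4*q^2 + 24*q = (q - 3)*(q^4 + 2*q^3 - 4*q^2 - 8*q) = (q - 3)*(q + 2)*(q^3 - 4*q) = q*(q - 3)*(q + 2)*(q^2 - 4) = q*(q - 3)*(q + 2)^2*(q - 2)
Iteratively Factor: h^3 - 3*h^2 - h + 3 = (h + 1)*(h^2 - 4*h + 3) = (h - 1)*(h + 1)*(h - 3)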